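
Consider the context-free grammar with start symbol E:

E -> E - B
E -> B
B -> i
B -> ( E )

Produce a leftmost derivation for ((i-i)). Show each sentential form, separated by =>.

E => B => (E) => (B) => ((E)) => ((E-B)) => ((B-B)) => ((i-B)) => ((i-i))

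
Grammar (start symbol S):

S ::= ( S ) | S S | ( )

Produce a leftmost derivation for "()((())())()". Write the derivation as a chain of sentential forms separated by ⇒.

S ⇒ SS   [S ::= S S]
SS ⇒ ()S   [S ::= ( )]
()S ⇒ ()SS   [S ::= S S]
()SS ⇒ ()(S)S   [S ::= ( S )]
()(S)S ⇒ ()(SS)S   [S ::= S S]
()(SS)S ⇒ ()((S)S)S   [S ::= ( S )]
()((S)S)S ⇒ ()((())S)S   [S ::= ( )]
()((())S)S ⇒ ()((())())S   [S ::= ( )]
()((())())S ⇒ ()((())())()   [S ::= ( )]

S ⇒ SS ⇒ ()S ⇒ ()SS ⇒ ()(S)S ⇒ ()(SS)S ⇒ ()((S)S)S ⇒ ()((())S)S ⇒ ()((())())S ⇒ ()((())())()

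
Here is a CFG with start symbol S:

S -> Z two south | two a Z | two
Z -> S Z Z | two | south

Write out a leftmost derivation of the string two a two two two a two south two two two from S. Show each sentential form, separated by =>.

S => two a Z => two a S Z Z => two a two Z Z => two a two S Z Z Z => two a two two Z Z Z => two a two two S Z Z Z Z => two a two two two a Z Z Z Z Z => two a two two two a two Z Z Z Z => two a two two two a two south Z Z Z => two a two two two a two south two Z Z => two a two two two a two south two two Z => two a two two two a two south two two two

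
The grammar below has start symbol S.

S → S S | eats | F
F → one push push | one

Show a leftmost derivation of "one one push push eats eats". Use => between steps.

S => S S => S S S => F S S => one S S => one F S => one one push push S => one one push push S S => one one push push eats S => one one push push eats eats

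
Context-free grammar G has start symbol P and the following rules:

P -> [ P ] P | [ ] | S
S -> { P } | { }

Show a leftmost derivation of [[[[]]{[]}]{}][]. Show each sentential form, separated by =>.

P => [P]P => [[P]P]P => [[[P]P]P]P => [[[[]]P]P]P => [[[[]]S]P]P => [[[[]]{P}]P]P => [[[[]]{[]}]P]P => [[[[]]{[]}]S]P => [[[[]]{[]}]{}]P => [[[[]]{[]}]{}][]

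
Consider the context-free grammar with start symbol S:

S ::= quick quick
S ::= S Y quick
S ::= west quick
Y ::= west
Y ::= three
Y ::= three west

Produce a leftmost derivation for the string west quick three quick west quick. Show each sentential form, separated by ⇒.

S ⇒ S Y quick ⇒ S Y quick Y quick ⇒ west quick Y quick Y quick ⇒ west quick three quick Y quick ⇒ west quick three quick west quick

S ⇒ S Y quick   [S ::= S Y quick]
S Y quick ⇒ S Y quick Y quick   [S ::= S Y quick]
S Y quick Y quick ⇒ west quick Y quick Y quick   [S ::= west quick]
west quick Y quick Y quick ⇒ west quick three quick Y quick   [Y ::= three]
west quick three quick Y quick ⇒ west quick three quick west quick   [Y ::= west]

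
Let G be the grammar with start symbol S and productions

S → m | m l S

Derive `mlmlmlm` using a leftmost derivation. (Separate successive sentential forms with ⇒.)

S⇒mlS⇒mlmlS⇒mlmlmlS⇒mlmlmlm

S ⇒ mlS   [S → m l S]
mlS ⇒ mlmlS   [S → m l S]
mlmlS ⇒ mlmlmlS   [S → m l S]
mlmlmlS ⇒ mlmlmlm   [S → m]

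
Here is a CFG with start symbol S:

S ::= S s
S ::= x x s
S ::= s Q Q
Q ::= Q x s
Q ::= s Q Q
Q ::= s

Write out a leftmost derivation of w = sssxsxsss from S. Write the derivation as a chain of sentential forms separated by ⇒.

S ⇒ Ss ⇒ Sss ⇒ sQQss ⇒ ssQss ⇒ ssQxsss ⇒ ssQxsxsss ⇒ sssxsxsss

S ⇒ Ss   [S ::= S s]
Ss ⇒ Sss   [S ::= S s]
Sss ⇒ sQQss   [S ::= s Q Q]
sQQss ⇒ ssQss   [Q ::= s]
ssQss ⇒ ssQxsss   [Q ::= Q x s]
ssQxsss ⇒ ssQxsxsss   [Q ::= Q x s]
ssQxsxsss ⇒ sssxsxsss   [Q ::= s]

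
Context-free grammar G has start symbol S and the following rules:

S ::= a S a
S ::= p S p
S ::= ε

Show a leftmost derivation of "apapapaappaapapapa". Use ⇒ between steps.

S ⇒ aSa ⇒ apSpa ⇒ apaSapa ⇒ apapSpapa ⇒ apapaSapapa ⇒ apapapSpapapa ⇒ apapapaSapapapa ⇒ apapapaaSaapapapa ⇒ apapapaapSpaapapapa ⇒ apapapaappaapapapa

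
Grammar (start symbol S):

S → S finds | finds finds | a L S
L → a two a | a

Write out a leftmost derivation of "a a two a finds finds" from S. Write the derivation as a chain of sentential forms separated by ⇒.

S ⇒ a L S ⇒ a a two a S ⇒ a a two a finds finds

S ⇒ a L S   [S → a L S]
a L S ⇒ a a two a S   [L → a two a]
a a two a S ⇒ a a two a finds finds   [S → finds finds]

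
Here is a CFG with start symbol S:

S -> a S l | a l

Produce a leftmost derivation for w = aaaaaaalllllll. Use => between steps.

S => aSl   [S -> a S l]
aSl => aaSll   [S -> a S l]
aaSll => aaaSlll   [S -> a S l]
aaaSlll => aaaaSllll   [S -> a S l]
aaaaSllll => aaaaaSlllll   [S -> a S l]
aaaaaSlllll => aaaaaaSllllll   [S -> a S l]
aaaaaaSllllll => aaaaaaalllllll   [S -> a l]

S=>aSl=>aaSll=>aaaSlll=>aaaaSllll=>aaaaaSlllll=>aaaaaaSllllll=>aaaaaaalllllll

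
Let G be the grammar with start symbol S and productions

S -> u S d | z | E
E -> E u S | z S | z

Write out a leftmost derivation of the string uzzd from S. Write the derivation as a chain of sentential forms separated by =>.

S => uSd => uEd => uzSd => uzEd => uzzd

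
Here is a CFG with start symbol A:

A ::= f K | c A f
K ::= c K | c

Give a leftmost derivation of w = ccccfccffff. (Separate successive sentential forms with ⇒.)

A ⇒ cAf ⇒ ccAff ⇒ cccAfff ⇒ ccccAffff ⇒ ccccfKffff ⇒ ccccfcKffff ⇒ ccccfccffff

A ⇒ cAf   [A ::= c A f]
cAf ⇒ ccAff   [A ::= c A f]
ccAff ⇒ cccAfff   [A ::= c A f]
cccAfff ⇒ ccccAffff   [A ::= c A f]
ccccAffff ⇒ ccccfKffff   [A ::= f K]
ccccfKffff ⇒ ccccfcKffff   [K ::= c K]
ccccfcKffff ⇒ ccccfccffff   [K ::= c]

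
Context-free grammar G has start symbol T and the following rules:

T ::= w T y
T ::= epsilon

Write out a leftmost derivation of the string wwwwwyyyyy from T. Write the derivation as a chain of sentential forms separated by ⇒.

T ⇒ wTy ⇒ wwTyy ⇒ wwwTyyy ⇒ wwwwTyyyy ⇒ wwwwwTyyyyy ⇒ wwwwwyyyyy

T ⇒ wTy   [T ::= w T y]
wTy ⇒ wwTyy   [T ::= w T y]
wwTyy ⇒ wwwTyyy   [T ::= w T y]
wwwTyyy ⇒ wwwwTyyyy   [T ::= w T y]
wwwwTyyyy ⇒ wwwwwTyyyyy   [T ::= w T y]
wwwwwTyyyyy ⇒ wwwwwyyyyy   [T ::= epsilon]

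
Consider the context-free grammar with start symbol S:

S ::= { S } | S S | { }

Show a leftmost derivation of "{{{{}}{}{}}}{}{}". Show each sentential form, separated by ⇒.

S ⇒ SS ⇒ SSS ⇒ {S}SS ⇒ {{S}}SS ⇒ {{SS}}SS ⇒ {{SSS}}SS ⇒ {{{S}SS}}SS ⇒ {{{{}}SS}}SS ⇒ {{{{}}{}S}}SS ⇒ {{{{}}{}{}}}SS ⇒ {{{{}}{}{}}}{}S ⇒ {{{{}}{}{}}}{}{}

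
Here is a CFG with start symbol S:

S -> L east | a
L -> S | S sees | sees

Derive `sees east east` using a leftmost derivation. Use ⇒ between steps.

S ⇒ L east ⇒ S east ⇒ L east east ⇒ sees east east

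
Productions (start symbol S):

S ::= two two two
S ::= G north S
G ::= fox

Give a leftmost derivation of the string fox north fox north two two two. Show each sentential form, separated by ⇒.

S ⇒ G north S ⇒ fox north S ⇒ fox north G north S ⇒ fox north fox north S ⇒ fox north fox north two two two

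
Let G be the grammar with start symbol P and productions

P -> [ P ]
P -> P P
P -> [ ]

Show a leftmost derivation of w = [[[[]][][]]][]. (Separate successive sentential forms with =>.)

P=>PP=>[P]P=>[[P]]P=>[[PP]]P=>[[PPP]]P=>[[[P]PP]]P=>[[[[]]PP]]P=>[[[[]][]P]]P=>[[[[]][][]]]P=>[[[[]][][]]][]

P => PP   [P -> P P]
PP => [P]P   [P -> [ P ]]
[P]P => [[P]]P   [P -> [ P ]]
[[P]]P => [[PP]]P   [P -> P P]
[[PP]]P => [[PPP]]P   [P -> P P]
[[PPP]]P => [[[P]PP]]P   [P -> [ P ]]
[[[P]PP]]P => [[[[]]PP]]P   [P -> [ ]]
[[[[]]PP]]P => [[[[]][]P]]P   [P -> [ ]]
[[[[]][]P]]P => [[[[]][][]]]P   [P -> [ ]]
[[[[]][][]]]P => [[[[]][][]]][]   [P -> [ ]]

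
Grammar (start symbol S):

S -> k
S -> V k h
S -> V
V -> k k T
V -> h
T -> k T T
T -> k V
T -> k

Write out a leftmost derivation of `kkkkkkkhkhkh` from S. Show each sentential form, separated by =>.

S => Vkh => kkTkh => kkkVkh => kkkkkTkh => kkkkkkTTkh => kkkkkkkVTkh => kkkkkkkhTkh => kkkkkkkhkVkh => kkkkkkkhkhkh

S => Vkh   [S -> V k h]
Vkh => kkTkh   [V -> k k T]
kkTkh => kkkVkh   [T -> k V]
kkkVkh => kkkkkTkh   [V -> k k T]
kkkkkTkh => kkkkkkTTkh   [T -> k T T]
kkkkkkTTkh => kkkkkkkVTkh   [T -> k V]
kkkkkkkVTkh => kkkkkkkhTkh   [V -> h]
kkkkkkkhTkh => kkkkkkkhkVkh   [T -> k V]
kkkkkkkhkVkh => kkkkkkkhkhkh   [V -> h]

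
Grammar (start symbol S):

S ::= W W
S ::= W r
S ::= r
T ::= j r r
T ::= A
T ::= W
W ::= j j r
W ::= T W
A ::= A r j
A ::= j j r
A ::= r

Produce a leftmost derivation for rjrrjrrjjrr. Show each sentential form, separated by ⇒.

S⇒Wr⇒TWr⇒AWr⇒rWr⇒rTWr⇒rjrrWr⇒rjrrTWr⇒rjrrjrrWr⇒rjrrjrrjjrr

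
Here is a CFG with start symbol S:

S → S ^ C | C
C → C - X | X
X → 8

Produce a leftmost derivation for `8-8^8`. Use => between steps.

S => S^C => C^C => C-X^C => X-X^C => 8-X^C => 8-8^C => 8-8^X => 8-8^8

S => S^C   [S → S ^ C]
S^C => C^C   [S → C]
C^C => C-X^C   [C → C - X]
C-X^C => X-X^C   [C → X]
X-X^C => 8-X^C   [X → 8]
8-X^C => 8-8^C   [X → 8]
8-8^C => 8-8^X   [C → X]
8-8^X => 8-8^8   [X → 8]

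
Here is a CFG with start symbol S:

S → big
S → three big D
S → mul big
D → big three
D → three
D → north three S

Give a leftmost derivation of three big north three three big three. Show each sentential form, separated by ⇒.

S ⇒ three big D ⇒ three big north three S ⇒ three big north three three big D ⇒ three big north three three big three

S ⇒ three big D   [S → three big D]
three big D ⇒ three big north three S   [D → north three S]
three big north three S ⇒ three big north three three big D   [S → three big D]
three big north three three big D ⇒ three big north three three big three   [D → three]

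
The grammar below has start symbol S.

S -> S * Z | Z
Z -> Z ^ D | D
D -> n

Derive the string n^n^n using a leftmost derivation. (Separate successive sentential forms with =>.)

S=>Z=>Z^D=>Z^D^D=>D^D^D=>n^D^D=>n^n^D=>n^n^n

S => Z   [S -> Z]
Z => Z^D   [Z -> Z ^ D]
Z^D => Z^D^D   [Z -> Z ^ D]
Z^D^D => D^D^D   [Z -> D]
D^D^D => n^D^D   [D -> n]
n^D^D => n^n^D   [D -> n]
n^n^D => n^n^n   [D -> n]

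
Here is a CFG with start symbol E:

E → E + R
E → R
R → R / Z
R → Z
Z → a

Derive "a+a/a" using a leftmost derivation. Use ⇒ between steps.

E ⇒ E+R   [E → E + R]
E+R ⇒ R+R   [E → R]
R+R ⇒ Z+R   [R → Z]
Z+R ⇒ a+R   [Z → a]
a+R ⇒ a+R/Z   [R → R / Z]
a+R/Z ⇒ a+Z/Z   [R → Z]
a+Z/Z ⇒ a+a/Z   [Z → a]
a+a/Z ⇒ a+a/a   [Z → a]

E⇒E+R⇒R+R⇒Z+R⇒a+R⇒a+R/Z⇒a+Z/Z⇒a+a/Z⇒a+a/a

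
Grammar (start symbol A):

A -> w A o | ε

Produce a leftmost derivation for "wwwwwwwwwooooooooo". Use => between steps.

A=>wAo=>wwAoo=>wwwAooo=>wwwwAoooo=>wwwwwAooooo=>wwwwwwAoooooo=>wwwwwwwAooooooo=>wwwwwwwwAoooooooo=>wwwwwwwwwAooooooooo=>wwwwwwwwwooooooooo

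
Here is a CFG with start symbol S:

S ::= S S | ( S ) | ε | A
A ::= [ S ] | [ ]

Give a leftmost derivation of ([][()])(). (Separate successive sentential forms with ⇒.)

S ⇒ SS   [S ::= S S]
SS ⇒ (S)S   [S ::= ( S )]
(S)S ⇒ (SS)S   [S ::= S S]
(SS)S ⇒ (AS)S   [S ::= A]
(AS)S ⇒ ([]S)S   [A ::= [ ]]
([]S)S ⇒ ([]A)S   [S ::= A]
([]A)S ⇒ ([][S])S   [A ::= [ S ]]
([][S])S ⇒ ([][(S)])S   [S ::= ( S )]
([][(S)])S ⇒ ([][()])S   [S ::= ε]
([][()])S ⇒ ([][()])(S)   [S ::= ( S )]
([][()])(S) ⇒ ([][()])()   [S ::= ε]

S ⇒ SS ⇒ (S)S ⇒ (SS)S ⇒ (AS)S ⇒ ([]S)S ⇒ ([]A)S ⇒ ([][S])S ⇒ ([][(S)])S ⇒ ([][()])S ⇒ ([][()])(S) ⇒ ([][()])()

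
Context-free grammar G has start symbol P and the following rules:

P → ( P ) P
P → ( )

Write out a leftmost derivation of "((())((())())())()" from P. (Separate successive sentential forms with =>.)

P=>(P)P=>((P)P)P=>((())P)P=>((())(P)P)P=>((())((P)P)P)P=>((())((())P)P)P=>((())((())())P)P=>((())((())())())P=>((())((())())())()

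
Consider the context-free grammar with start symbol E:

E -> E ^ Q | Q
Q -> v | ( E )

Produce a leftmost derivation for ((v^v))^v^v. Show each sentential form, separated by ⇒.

E ⇒ E^Q ⇒ E^Q^Q ⇒ Q^Q^Q ⇒ (E)^Q^Q ⇒ (Q)^Q^Q ⇒ ((E))^Q^Q ⇒ ((E^Q))^Q^Q ⇒ ((Q^Q))^Q^Q ⇒ ((v^Q))^Q^Q ⇒ ((v^v))^Q^Q ⇒ ((v^v))^v^Q ⇒ ((v^v))^v^v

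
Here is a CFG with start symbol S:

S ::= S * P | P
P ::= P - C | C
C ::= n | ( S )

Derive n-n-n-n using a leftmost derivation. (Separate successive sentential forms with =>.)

S => P => P-C => P-C-C => P-C-C-C => C-C-C-C => n-C-C-C => n-n-C-C => n-n-n-C => n-n-n-n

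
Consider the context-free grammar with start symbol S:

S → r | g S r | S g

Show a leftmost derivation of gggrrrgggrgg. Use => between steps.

S => Sg   [S → S g]
Sg => Sgg   [S → S g]
Sgg => gSrgg   [S → g S r]
gSrgg => gSgrgg   [S → S g]
gSgrgg => gSggrgg   [S → S g]
gSggrgg => gSgggrgg   [S → S g]
gSgggrgg => ggSrgggrgg   [S → g S r]
ggSrgggrgg => gggSrrgggrgg   [S → g S r]
gggSrrgggrgg => gggrrrgggrgg   [S → r]

S => Sg => Sgg => gSrgg => gSgrgg => gSggrgg => gSgggrgg => ggSrgggrgg => gggSrrgggrgg => gggrrrgggrgg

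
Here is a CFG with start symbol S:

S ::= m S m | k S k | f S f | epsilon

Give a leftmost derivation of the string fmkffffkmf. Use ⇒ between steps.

S ⇒ fSf   [S ::= f S f]
fSf ⇒ fmSmf   [S ::= m S m]
fmSmf ⇒ fmkSkmf   [S ::= k S k]
fmkSkmf ⇒ fmkfSfkmf   [S ::= f S f]
fmkfSfkmf ⇒ fmkffSffkmf   [S ::= f S f]
fmkffSffkmf ⇒ fmkffffkmf   [S ::= epsilon]

S ⇒ fSf ⇒ fmSmf ⇒ fmkSkmf ⇒ fmkfSfkmf ⇒ fmkffSffkmf ⇒ fmkffffkmf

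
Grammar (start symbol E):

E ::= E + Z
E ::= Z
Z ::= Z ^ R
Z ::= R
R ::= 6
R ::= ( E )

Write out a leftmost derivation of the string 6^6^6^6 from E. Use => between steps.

E=>Z=>Z^R=>Z^R^R=>Z^R^R^R=>R^R^R^R=>6^R^R^R=>6^6^R^R=>6^6^6^R=>6^6^6^6

E => Z   [E ::= Z]
Z => Z^R   [Z ::= Z ^ R]
Z^R => Z^R^R   [Z ::= Z ^ R]
Z^R^R => Z^R^R^R   [Z ::= Z ^ R]
Z^R^R^R => R^R^R^R   [Z ::= R]
R^R^R^R => 6^R^R^R   [R ::= 6]
6^R^R^R => 6^6^R^R   [R ::= 6]
6^6^R^R => 6^6^6^R   [R ::= 6]
6^6^6^R => 6^6^6^6   [R ::= 6]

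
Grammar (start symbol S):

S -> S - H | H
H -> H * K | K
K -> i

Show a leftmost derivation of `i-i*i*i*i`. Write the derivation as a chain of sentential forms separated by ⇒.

S ⇒ S-H ⇒ H-H ⇒ K-H ⇒ i-H ⇒ i-H*K ⇒ i-H*K*K ⇒ i-H*K*K*K ⇒ i-K*K*K*K ⇒ i-i*K*K*K ⇒ i-i*i*K*K ⇒ i-i*i*i*K ⇒ i-i*i*i*i

S ⇒ S-H   [S -> S - H]
S-H ⇒ H-H   [S -> H]
H-H ⇒ K-H   [H -> K]
K-H ⇒ i-H   [K -> i]
i-H ⇒ i-H*K   [H -> H * K]
i-H*K ⇒ i-H*K*K   [H -> H * K]
i-H*K*K ⇒ i-H*K*K*K   [H -> H * K]
i-H*K*K*K ⇒ i-K*K*K*K   [H -> K]
i-K*K*K*K ⇒ i-i*K*K*K   [K -> i]
i-i*K*K*K ⇒ i-i*i*K*K   [K -> i]
i-i*i*K*K ⇒ i-i*i*i*K   [K -> i]
i-i*i*i*K ⇒ i-i*i*i*i   [K -> i]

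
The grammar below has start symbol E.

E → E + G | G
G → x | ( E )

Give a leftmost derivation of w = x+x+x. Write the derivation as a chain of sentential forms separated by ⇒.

E ⇒ E+G ⇒ E+G+G ⇒ G+G+G ⇒ x+G+G ⇒ x+x+G ⇒ x+x+x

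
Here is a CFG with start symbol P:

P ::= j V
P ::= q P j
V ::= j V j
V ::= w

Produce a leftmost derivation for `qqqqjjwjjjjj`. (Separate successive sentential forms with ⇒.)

P ⇒ qPj ⇒ qqPjj ⇒ qqqPjjj ⇒ qqqqPjjjj ⇒ qqqqjVjjjj ⇒ qqqqjjVjjjjj ⇒ qqqqjjwjjjjj

P ⇒ qPj   [P ::= q P j]
qPj ⇒ qqPjj   [P ::= q P j]
qqPjj ⇒ qqqPjjj   [P ::= q P j]
qqqPjjj ⇒ qqqqPjjjj   [P ::= q P j]
qqqqPjjjj ⇒ qqqqjVjjjj   [P ::= j V]
qqqqjVjjjj ⇒ qqqqjjVjjjjj   [V ::= j V j]
qqqqjjVjjjjj ⇒ qqqqjjwjjjjj   [V ::= w]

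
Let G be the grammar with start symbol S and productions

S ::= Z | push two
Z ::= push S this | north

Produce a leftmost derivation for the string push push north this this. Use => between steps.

S => Z => push S this => push Z this => push push S this this => push push Z this this => push push north this this

S => Z   [S ::= Z]
Z => push S this   [Z ::= push S this]
push S this => push Z this   [S ::= Z]
push Z this => push push S this this   [Z ::= push S this]
push push S this this => push push Z this this   [S ::= Z]
push push Z this this => push push north this this   [Z ::= north]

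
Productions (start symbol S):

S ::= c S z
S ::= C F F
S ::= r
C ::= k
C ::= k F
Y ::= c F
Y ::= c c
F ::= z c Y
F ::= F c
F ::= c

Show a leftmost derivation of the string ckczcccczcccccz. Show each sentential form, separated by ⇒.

S⇒cSz⇒cCFFz⇒ckFFFz⇒ckcFFz⇒ckcFcFz⇒ckczcYcFz⇒ckczccccFz⇒ckczccccFcz⇒ckczccccFccz⇒ckczcccczcYccz⇒ckczcccczcccccz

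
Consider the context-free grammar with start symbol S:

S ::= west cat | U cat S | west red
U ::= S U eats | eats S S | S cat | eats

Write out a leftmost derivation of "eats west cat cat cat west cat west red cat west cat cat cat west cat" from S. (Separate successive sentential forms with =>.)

S => U cat S => eats S S cat S => eats U cat S S cat S => eats S cat cat S S cat S => eats west cat cat cat S S cat S => eats west cat cat cat west cat S cat S => eats west cat cat cat west cat west red cat S => eats west cat cat cat west cat west red cat U cat S => eats west cat cat cat west cat west red cat S cat cat S => eats west cat cat cat west cat west red cat west cat cat cat S => eats west cat cat cat west cat west red cat west cat cat cat west cat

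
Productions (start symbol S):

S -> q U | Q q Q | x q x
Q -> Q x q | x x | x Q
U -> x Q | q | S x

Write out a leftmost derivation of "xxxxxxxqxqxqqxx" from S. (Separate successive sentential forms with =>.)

S => QqQ   [S -> Q q Q]
QqQ => QxqqQ   [Q -> Q x q]
QxqqQ => xQxqqQ   [Q -> x Q]
xQxqqQ => xxQxqqQ   [Q -> x Q]
xxQxqqQ => xxQxqxqqQ   [Q -> Q x q]
xxQxqxqqQ => xxQxqxqxqqQ   [Q -> Q x q]
xxQxqxqxqqQ => xxxQxqxqxqqQ   [Q -> x Q]
xxxQxqxqxqqQ => xxxxQxqxqxqqQ   [Q -> x Q]
xxxxQxqxqxqqQ => xxxxxxxqxqxqqQ   [Q -> x x]
xxxxxxxqxqxqqQ => xxxxxxxqxqxqqxx   [Q -> x x]

S=>QqQ=>QxqqQ=>xQxqqQ=>xxQxqqQ=>xxQxqxqqQ=>xxQxqxqxqqQ=>xxxQxqxqxqqQ=>xxxxQxqxqxqqQ=>xxxxxxxqxqxqqQ=>xxxxxxxqxqxqqxx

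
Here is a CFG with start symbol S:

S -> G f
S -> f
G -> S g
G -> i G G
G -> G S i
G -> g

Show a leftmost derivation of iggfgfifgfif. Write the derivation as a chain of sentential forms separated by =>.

S => Gf   [S -> G f]
Gf => GSif   [G -> G S i]
GSif => SgSif   [G -> S g]
SgSif => GfgSif   [S -> G f]
GfgSif => GSifgSif   [G -> G S i]
GSifgSif => SgSifgSif   [G -> S g]
SgSifgSif => GfgSifgSif   [S -> G f]
GfgSifgSif => iGGfgSifgSif   [G -> i G G]
iGGfgSifgSif => igGfgSifgSif   [G -> g]
igGfgSifgSif => iggfgSifgSif   [G -> g]
iggfgSifgSif => iggfgfifgSif   [S -> f]
iggfgfifgSif => iggfgfifgfif   [S -> f]

S => Gf => GSif => SgSif => GfgSif => GSifgSif => SgSifgSif => GfgSifgSif => iGGfgSifgSif => igGfgSifgSif => iggfgSifgSif => iggfgfifgSif => iggfgfifgfif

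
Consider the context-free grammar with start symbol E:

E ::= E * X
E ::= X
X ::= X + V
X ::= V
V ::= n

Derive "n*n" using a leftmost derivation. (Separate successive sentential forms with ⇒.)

E ⇒ E*X   [E ::= E * X]
E*X ⇒ X*X   [E ::= X]
X*X ⇒ V*X   [X ::= V]
V*X ⇒ n*X   [V ::= n]
n*X ⇒ n*V   [X ::= V]
n*V ⇒ n*n   [V ::= n]

E ⇒ E*X ⇒ X*X ⇒ V*X ⇒ n*X ⇒ n*V ⇒ n*n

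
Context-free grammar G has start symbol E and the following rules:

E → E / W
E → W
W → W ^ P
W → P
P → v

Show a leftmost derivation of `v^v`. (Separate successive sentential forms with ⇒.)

E ⇒ W ⇒ W^P ⇒ P^P ⇒ v^P ⇒ v^v

E ⇒ W   [E → W]
W ⇒ W^P   [W → W ^ P]
W^P ⇒ P^P   [W → P]
P^P ⇒ v^P   [P → v]
v^P ⇒ v^v   [P → v]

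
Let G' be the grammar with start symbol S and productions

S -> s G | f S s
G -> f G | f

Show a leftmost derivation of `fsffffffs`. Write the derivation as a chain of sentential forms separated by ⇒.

S ⇒ fSs   [S -> f S s]
fSs ⇒ fsGs   [S -> s G]
fsGs ⇒ fsfGs   [G -> f G]
fsfGs ⇒ fsffGs   [G -> f G]
fsffGs ⇒ fsfffGs   [G -> f G]
fsfffGs ⇒ fsffffGs   [G -> f G]
fsffffGs ⇒ fsfffffGs   [G -> f G]
fsfffffGs ⇒ fsffffffs   [G -> f]

S ⇒ fSs ⇒ fsGs ⇒ fsfGs ⇒ fsffGs ⇒ fsfffGs ⇒ fsffffGs ⇒ fsfffffGs ⇒ fsffffffs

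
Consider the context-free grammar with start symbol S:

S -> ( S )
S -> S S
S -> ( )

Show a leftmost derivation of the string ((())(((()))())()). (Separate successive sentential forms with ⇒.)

S ⇒ (S)   [S -> ( S )]
(S) ⇒ (SS)   [S -> S S]
(SS) ⇒ ((S)S)   [S -> ( S )]
((S)S) ⇒ ((())S)   [S -> ( )]
((())S) ⇒ ((())SS)   [S -> S S]
((())SS) ⇒ ((())(S)S)   [S -> ( S )]
((())(S)S) ⇒ ((())(SS)S)   [S -> S S]
((())(SS)S) ⇒ ((())((S)S)S)   [S -> ( S )]
((())((S)S)S) ⇒ ((())(((S))S)S)   [S -> ( S )]
((())(((S))S)S) ⇒ ((())(((()))S)S)   [S -> ( )]
((())(((()))S)S) ⇒ ((())(((()))())S)   [S -> ( )]
((())(((()))())S) ⇒ ((())(((()))())())   [S -> ( )]

S⇒(S)⇒(SS)⇒((S)S)⇒((())S)⇒((())SS)⇒((())(S)S)⇒((())(SS)S)⇒((())((S)S)S)⇒((())(((S))S)S)⇒((())(((()))S)S)⇒((())(((()))())S)⇒((())(((()))())())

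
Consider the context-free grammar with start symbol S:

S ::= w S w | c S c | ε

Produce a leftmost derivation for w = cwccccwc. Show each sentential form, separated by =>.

S => cSc   [S ::= c S c]
cSc => cwSwc   [S ::= w S w]
cwSwc => cwcScwc   [S ::= c S c]
cwcScwc => cwccSccwc   [S ::= c S c]
cwccSccwc => cwccccwc   [S ::= ε]

S => cSc => cwSwc => cwcScwc => cwccSccwc => cwccccwc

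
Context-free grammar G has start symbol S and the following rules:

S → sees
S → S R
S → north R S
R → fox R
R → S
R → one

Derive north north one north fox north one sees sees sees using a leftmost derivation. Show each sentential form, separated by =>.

S => north R S => north S S => north north R S S => north north one S S => north north one north R S S => north north one north fox R S S => north north one north fox S S S => north north one north fox north R S S S => north north one north fox north one S S S => north north one north fox north one sees S S => north north one north fox north one sees sees S => north north one north fox north one sees sees sees

S => north R S   [S → north R S]
north R S => north S S   [R → S]
north S S => north north R S S   [S → north R S]
north north R S S => north north one S S   [R → one]
north north one S S => north north one north R S S   [S → north R S]
north north one north R S S => north north one north fox R S S   [R → fox R]
north north one north fox R S S => north north one north fox S S S   [R → S]
north north one north fox S S S => north north one north fox north R S S S   [S → north R S]
north north one north fox north R S S S => north north one north fox north one S S S   [R → one]
north north one north fox north one S S S => north north one north fox north one sees S S   [S → sees]
north north one north fox north one sees S S => north north one north fox north one sees sees S   [S → sees]
north north one north fox north one sees sees S => north north one north fox north one sees sees sees   [S → sees]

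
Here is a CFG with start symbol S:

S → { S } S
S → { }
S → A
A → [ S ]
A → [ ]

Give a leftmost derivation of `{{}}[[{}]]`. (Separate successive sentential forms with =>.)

S=>{S}S=>{{}}S=>{{}}A=>{{}}[S]=>{{}}[A]=>{{}}[[S]]=>{{}}[[{}]]

S => {S}S   [S → { S } S]
{S}S => {{}}S   [S → { }]
{{}}S => {{}}A   [S → A]
{{}}A => {{}}[S]   [A → [ S ]]
{{}}[S] => {{}}[A]   [S → A]
{{}}[A] => {{}}[[S]]   [A → [ S ]]
{{}}[[S]] => {{}}[[{}]]   [S → { }]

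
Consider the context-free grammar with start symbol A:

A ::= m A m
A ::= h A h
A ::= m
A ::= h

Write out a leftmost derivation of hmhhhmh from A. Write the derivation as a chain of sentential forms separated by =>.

A => hAh => hmAmh => hmhAhmh => hmhhhmh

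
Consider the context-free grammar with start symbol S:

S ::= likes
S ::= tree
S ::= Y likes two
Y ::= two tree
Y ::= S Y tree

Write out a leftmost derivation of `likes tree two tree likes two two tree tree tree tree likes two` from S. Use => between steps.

S => Y likes two => S Y tree likes two => likes Y tree likes two => likes S Y tree tree likes two => likes tree Y tree tree likes two => likes tree S Y tree tree tree likes two => likes tree Y likes two Y tree tree tree likes two => likes tree two tree likes two Y tree tree tree likes two => likes tree two tree likes two two tree tree tree tree likes two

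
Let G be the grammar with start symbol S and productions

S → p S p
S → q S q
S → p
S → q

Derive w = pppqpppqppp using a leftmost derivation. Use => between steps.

S=>pSp=>ppSpp=>pppSppp=>pppqSqppp=>pppqpSpqppp=>pppqpppqppp

S => pSp   [S → p S p]
pSp => ppSpp   [S → p S p]
ppSpp => pppSppp   [S → p S p]
pppSppp => pppqSqppp   [S → q S q]
pppqSqppp => pppqpSpqppp   [S → p S p]
pppqpSpqppp => pppqpppqppp   [S → p]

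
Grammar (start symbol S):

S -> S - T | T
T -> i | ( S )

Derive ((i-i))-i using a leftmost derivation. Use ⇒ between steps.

S ⇒ S-T ⇒ T-T ⇒ (S)-T ⇒ (T)-T ⇒ ((S))-T ⇒ ((S-T))-T ⇒ ((T-T))-T ⇒ ((i-T))-T ⇒ ((i-i))-T ⇒ ((i-i))-i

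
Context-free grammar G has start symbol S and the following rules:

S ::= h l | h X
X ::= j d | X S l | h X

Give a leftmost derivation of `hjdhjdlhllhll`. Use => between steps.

S => hX => hXSl => hXSlSl => hXSlSlSl => hjdSlSlSl => hjdhXlSlSl => hjdhjdlSlSl => hjdhjdlhllSl => hjdhjdlhllhll

S => hX   [S ::= h X]
hX => hXSl   [X ::= X S l]
hXSl => hXSlSl   [X ::= X S l]
hXSlSl => hXSlSlSl   [X ::= X S l]
hXSlSlSl => hjdSlSlSl   [X ::= j d]
hjdSlSlSl => hjdhXlSlSl   [S ::= h X]
hjdhXlSlSl => hjdhjdlSlSl   [X ::= j d]
hjdhjdlSlSl => hjdhjdlhllSl   [S ::= h l]
hjdhjdlhllSl => hjdhjdlhllhll   [S ::= h l]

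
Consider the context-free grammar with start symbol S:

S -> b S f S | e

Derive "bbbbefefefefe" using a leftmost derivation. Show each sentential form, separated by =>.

S => bSfS => bbSfSfS => bbbSfSfSfS => bbbbSfSfSfSfS => bbbbefSfSfSfS => bbbbefefSfSfS => bbbbefefefSfS => bbbbefefefefS => bbbbefefefefe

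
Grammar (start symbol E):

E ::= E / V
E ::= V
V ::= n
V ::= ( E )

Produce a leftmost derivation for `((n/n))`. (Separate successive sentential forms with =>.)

E => V   [E ::= V]
V => (E)   [V ::= ( E )]
(E) => (V)   [E ::= V]
(V) => ((E))   [V ::= ( E )]
((E)) => ((E/V))   [E ::= E / V]
((E/V)) => ((V/V))   [E ::= V]
((V/V)) => ((n/V))   [V ::= n]
((n/V)) => ((n/n))   [V ::= n]

E=>V=>(E)=>(V)=>((E))=>((E/V))=>((V/V))=>((n/V))=>((n/n))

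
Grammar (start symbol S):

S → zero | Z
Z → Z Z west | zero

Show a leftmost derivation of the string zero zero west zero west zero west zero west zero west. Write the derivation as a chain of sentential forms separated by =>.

S => Z   [S → Z]
Z => Z Z west   [Z → Z Z west]
Z Z west => Z Z west Z west   [Z → Z Z west]
Z Z west Z west => Z Z west Z west Z west   [Z → Z Z west]
Z Z west Z west Z west => Z Z west Z west Z west Z west   [Z → Z Z west]
Z Z west Z west Z west Z west => Z Z west Z west Z west Z west Z west   [Z → Z Z west]
Z Z west Z west Z west Z west Z west => zero Z west Z west Z west Z west Z west   [Z → zero]
zero Z west Z west Z west Z west Z west => zero zero west Z west Z west Z west Z west   [Z → zero]
zero zero west Z west Z west Z west Z west => zero zero west zero west Z west Z west Z west   [Z → zero]
zero zero west zero west Z west Z west Z west => zero zero west zero west zero west Z west Z west   [Z → zero]
zero zero west zero west zero west Z west Z west => zero zero west zero west zero west zero west Z west   [Z → zero]
zero zero west zero west zero west zero west Z west => zero zero west zero west zero west zero west zero west   [Z → zero]

S => Z => Z Z west => Z Z west Z west => Z Z west Z west Z west => Z Z west Z west Z west Z west => Z Z west Z west Z west Z west Z west => zero Z west Z west Z west Z west Z west => zero zero west Z west Z west Z west Z west => zero zero west zero west Z west Z west Z west => zero zero west zero west zero west Z west Z west => zero zero west zero west zero west zero west Z west => zero zero west zero west zero west zero west zero west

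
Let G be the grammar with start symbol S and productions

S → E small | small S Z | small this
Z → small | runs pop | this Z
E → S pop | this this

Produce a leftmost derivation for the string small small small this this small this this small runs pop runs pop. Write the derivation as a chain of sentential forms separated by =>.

S => small S Z => small small S Z Z => small small small S Z Z Z => small small small E small Z Z Z => small small small this this small Z Z Z => small small small this this small this Z Z Z => small small small this this small this this Z Z Z => small small small this this small this this small Z Z => small small small this this small this this small runs pop Z => small small small this this small this this small runs pop runs pop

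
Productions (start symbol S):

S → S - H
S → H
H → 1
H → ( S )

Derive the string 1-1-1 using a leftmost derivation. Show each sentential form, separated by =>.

S => S-H => S-H-H => H-H-H => 1-H-H => 1-1-H => 1-1-1

S => S-H   [S → S - H]
S-H => S-H-H   [S → S - H]
S-H-H => H-H-H   [S → H]
H-H-H => 1-H-H   [H → 1]
1-H-H => 1-1-H   [H → 1]
1-1-H => 1-1-1   [H → 1]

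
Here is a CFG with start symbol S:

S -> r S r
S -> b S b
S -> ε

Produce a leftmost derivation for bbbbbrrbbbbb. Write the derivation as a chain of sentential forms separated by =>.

S => bSb   [S -> b S b]
bSb => bbSbb   [S -> b S b]
bbSbb => bbbSbbb   [S -> b S b]
bbbSbbb => bbbbSbbbb   [S -> b S b]
bbbbSbbbb => bbbbbSbbbbb   [S -> b S b]
bbbbbSbbbbb => bbbbbrSrbbbbb   [S -> r S r]
bbbbbrSrbbbbb => bbbbbrrbbbbb   [S -> ε]

S => bSb => bbSbb => bbbSbbb => bbbbSbbbb => bbbbbSbbbbb => bbbbbrSrbbbbb => bbbbbrrbbbbb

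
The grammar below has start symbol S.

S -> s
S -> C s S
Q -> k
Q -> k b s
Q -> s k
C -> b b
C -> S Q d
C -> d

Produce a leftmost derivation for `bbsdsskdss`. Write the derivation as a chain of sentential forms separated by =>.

S => CsS   [S -> C s S]
CsS => bbsS   [C -> b b]
bbsS => bbsCsS   [S -> C s S]
bbsCsS => bbsSQdsS   [C -> S Q d]
bbsSQdsS => bbsCsSQdsS   [S -> C s S]
bbsCsSQdsS => bbsdsSQdsS   [C -> d]
bbsdsSQdsS => bbsdssQdsS   [S -> s]
bbsdssQdsS => bbsdsskdsS   [Q -> k]
bbsdsskdsS => bbsdsskdss   [S -> s]

S => CsS => bbsS => bbsCsS => bbsSQdsS => bbsCsSQdsS => bbsdsSQdsS => bbsdssQdsS => bbsdsskdsS => bbsdsskdss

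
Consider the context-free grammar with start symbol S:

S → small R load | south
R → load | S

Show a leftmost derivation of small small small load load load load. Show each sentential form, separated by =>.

S => small R load   [S → small R load]
small R load => small S load   [R → S]
small S load => small small R load load   [S → small R load]
small small R load load => small small S load load   [R → S]
small small S load load => small small small R load load load   [S → small R load]
small small small R load load load => small small small load load load load   [R → load]

S => small R load => small S load => small small R load load => small small S load load => small small small R load load load => small small small load load load load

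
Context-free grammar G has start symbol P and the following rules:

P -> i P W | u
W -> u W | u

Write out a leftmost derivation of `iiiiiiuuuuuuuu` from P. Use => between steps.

P => iPW => iiPWW => iiiPWWW => iiiiPWWWW => iiiiiPWWWWW => iiiiiiPWWWWWW => iiiiiiuWWWWWW => iiiiiiuuWWWWW => iiiiiiuuuWWWW => iiiiiiuuuuWWWW => iiiiiiuuuuuWWW => iiiiiiuuuuuuWW => iiiiiiuuuuuuuW => iiiiiiuuuuuuuu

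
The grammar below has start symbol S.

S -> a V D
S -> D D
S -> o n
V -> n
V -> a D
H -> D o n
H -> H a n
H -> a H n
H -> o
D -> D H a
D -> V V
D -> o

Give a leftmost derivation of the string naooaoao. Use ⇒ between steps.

S ⇒ DD ⇒ DHaD ⇒ VVHaD ⇒ nVHaD ⇒ naDHaD ⇒ naDHaHaD ⇒ naoHaHaD ⇒ naooaHaD ⇒ naooaoaD ⇒ naooaoao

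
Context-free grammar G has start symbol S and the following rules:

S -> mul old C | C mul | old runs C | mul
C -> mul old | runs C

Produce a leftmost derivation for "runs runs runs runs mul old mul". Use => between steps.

S => C mul => runs C mul => runs runs C mul => runs runs runs C mul => runs runs runs runs C mul => runs runs runs runs mul old mul

S => C mul   [S -> C mul]
C mul => runs C mul   [C -> runs C]
runs C mul => runs runs C mul   [C -> runs C]
runs runs C mul => runs runs runs C mul   [C -> runs C]
runs runs runs C mul => runs runs runs runs C mul   [C -> runs C]
runs runs runs runs C mul => runs runs runs runs mul old mul   [C -> mul old]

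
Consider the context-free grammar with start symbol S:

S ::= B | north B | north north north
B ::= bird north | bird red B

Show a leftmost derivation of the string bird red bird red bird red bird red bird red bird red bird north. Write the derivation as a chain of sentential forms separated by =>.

S => B => bird red B => bird red bird red B => bird red bird red bird red B => bird red bird red bird red bird red B => bird red bird red bird red bird red bird red B => bird red bird red bird red bird red bird red bird red B => bird red bird red bird red bird red bird red bird red bird north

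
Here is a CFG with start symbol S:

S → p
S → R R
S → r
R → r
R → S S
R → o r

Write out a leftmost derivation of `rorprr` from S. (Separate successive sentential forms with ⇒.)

S ⇒ RR ⇒ SSR ⇒ rSR ⇒ rRRR ⇒ rorRR ⇒ rorSSR ⇒ rorpSR ⇒ rorprR ⇒ rorprr

S ⇒ RR   [S → R R]
RR ⇒ SSR   [R → S S]
SSR ⇒ rSR   [S → r]
rSR ⇒ rRRR   [S → R R]
rRRR ⇒ rorRR   [R → o r]
rorRR ⇒ rorSSR   [R → S S]
rorSSR ⇒ rorpSR   [S → p]
rorpSR ⇒ rorprR   [S → r]
rorprR ⇒ rorprr   [R → r]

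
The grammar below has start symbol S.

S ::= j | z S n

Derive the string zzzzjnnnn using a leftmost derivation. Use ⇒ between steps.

S ⇒ zSn   [S ::= z S n]
zSn ⇒ zzSnn   [S ::= z S n]
zzSnn ⇒ zzzSnnn   [S ::= z S n]
zzzSnnn ⇒ zzzzSnnnn   [S ::= z S n]
zzzzSnnnn ⇒ zzzzjnnnn   [S ::= j]

S⇒zSn⇒zzSnn⇒zzzSnnn⇒zzzzSnnnn⇒zzzzjnnnn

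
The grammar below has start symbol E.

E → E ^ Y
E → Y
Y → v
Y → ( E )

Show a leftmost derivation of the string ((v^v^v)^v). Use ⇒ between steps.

E ⇒ Y   [E → Y]
Y ⇒ (E)   [Y → ( E )]
(E) ⇒ (E^Y)   [E → E ^ Y]
(E^Y) ⇒ (Y^Y)   [E → Y]
(Y^Y) ⇒ ((E)^Y)   [Y → ( E )]
((E)^Y) ⇒ ((E^Y)^Y)   [E → E ^ Y]
((E^Y)^Y) ⇒ ((E^Y^Y)^Y)   [E → E ^ Y]
((E^Y^Y)^Y) ⇒ ((Y^Y^Y)^Y)   [E → Y]
((Y^Y^Y)^Y) ⇒ ((v^Y^Y)^Y)   [Y → v]
((v^Y^Y)^Y) ⇒ ((v^v^Y)^Y)   [Y → v]
((v^v^Y)^Y) ⇒ ((v^v^v)^Y)   [Y → v]
((v^v^v)^Y) ⇒ ((v^v^v)^v)   [Y → v]

E⇒Y⇒(E)⇒(E^Y)⇒(Y^Y)⇒((E)^Y)⇒((E^Y)^Y)⇒((E^Y^Y)^Y)⇒((Y^Y^Y)^Y)⇒((v^Y^Y)^Y)⇒((v^v^Y)^Y)⇒((v^v^v)^Y)⇒((v^v^v)^v)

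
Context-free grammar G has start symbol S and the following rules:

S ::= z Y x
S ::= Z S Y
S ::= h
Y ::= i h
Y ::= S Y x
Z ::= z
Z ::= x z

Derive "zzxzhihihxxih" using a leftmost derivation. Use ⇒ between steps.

S ⇒ ZSY ⇒ zSY ⇒ zzYxY ⇒ zzSYxxY ⇒ zzZSYYxxY ⇒ zzxzSYYxxY ⇒ zzxzhYYxxY ⇒ zzxzhihYxxY ⇒ zzxzhihihxxY ⇒ zzxzhihihxxih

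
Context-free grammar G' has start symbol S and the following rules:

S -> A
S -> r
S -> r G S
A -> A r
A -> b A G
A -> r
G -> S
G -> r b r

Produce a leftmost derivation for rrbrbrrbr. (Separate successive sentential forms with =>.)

S=>rGS=>rrbrS=>rrbrA=>rrbrbAG=>rrbrbrG=>rrbrbrrbr

S => rGS   [S -> r G S]
rGS => rrbrS   [G -> r b r]
rrbrS => rrbrA   [S -> A]
rrbrA => rrbrbAG   [A -> b A G]
rrbrbAG => rrbrbrG   [A -> r]
rrbrbrG => rrbrbrrbr   [G -> r b r]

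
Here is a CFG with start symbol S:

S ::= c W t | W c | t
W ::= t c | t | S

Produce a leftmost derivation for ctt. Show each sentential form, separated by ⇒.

S ⇒ cWt ⇒ cSt ⇒ ctt

S ⇒ cWt   [S ::= c W t]
cWt ⇒ cSt   [W ::= S]
cSt ⇒ ctt   [S ::= t]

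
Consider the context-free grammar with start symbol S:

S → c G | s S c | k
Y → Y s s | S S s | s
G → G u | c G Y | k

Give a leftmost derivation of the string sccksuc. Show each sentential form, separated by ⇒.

S ⇒ sSc ⇒ scGc ⇒ scGuc ⇒ sccGYuc ⇒ scckYuc ⇒ sccksuc

S ⇒ sSc   [S → s S c]
sSc ⇒ scGc   [S → c G]
scGc ⇒ scGuc   [G → G u]
scGuc ⇒ sccGYuc   [G → c G Y]
sccGYuc ⇒ scckYuc   [G → k]
scckYuc ⇒ sccksuc   [Y → s]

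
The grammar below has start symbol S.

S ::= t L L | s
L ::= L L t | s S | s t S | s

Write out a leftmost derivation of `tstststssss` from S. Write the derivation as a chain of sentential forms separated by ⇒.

S ⇒ tLL ⇒ tsSL ⇒ tstLLL ⇒ tstsSLL ⇒ tststLLLL ⇒ tstststSLLL ⇒ tstststsLLL ⇒ tstststssLL ⇒ tstststsssL ⇒ tstststssss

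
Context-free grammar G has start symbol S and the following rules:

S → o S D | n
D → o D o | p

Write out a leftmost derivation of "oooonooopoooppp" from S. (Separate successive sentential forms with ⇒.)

S ⇒ oSD   [S → o S D]
oSD ⇒ ooSDD   [S → o S D]
ooSDD ⇒ oooSDDD   [S → o S D]
oooSDDD ⇒ ooooSDDDD   [S → o S D]
ooooSDDDD ⇒ oooonDDDD   [S → n]
oooonDDDD ⇒ oooonoDoDDD   [D → o D o]
oooonoDoDDD ⇒ oooonooDooDDD   [D → o D o]
oooonooDooDDD ⇒ oooonoooDoooDDD   [D → o D o]
oooonoooDoooDDD ⇒ oooonooopoooDDD   [D → p]
oooonooopoooDDD ⇒ oooonooopooopDD   [D → p]
oooonooopooopDD ⇒ oooonooopoooppD   [D → p]
oooonooopoooppD ⇒ oooonooopoooppp   [D → p]

S⇒oSD⇒ooSDD⇒oooSDDD⇒ooooSDDDD⇒oooonDDDD⇒oooonoDoDDD⇒oooonooDooDDD⇒oooonoooDoooDDD⇒oooonooopoooDDD⇒oooonooopooopDD⇒oooonooopoooppD⇒oooonooopoooppp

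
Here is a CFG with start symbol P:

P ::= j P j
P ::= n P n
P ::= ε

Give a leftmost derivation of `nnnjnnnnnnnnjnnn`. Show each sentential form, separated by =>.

P => nPn => nnPnn => nnnPnnn => nnnjPjnnn => nnnjnPnjnnn => nnnjnnPnnjnnn => nnnjnnnPnnnjnnn => nnnjnnnnPnnnnjnnn => nnnjnnnnnnnnjnnn

P => nPn   [P ::= n P n]
nPn => nnPnn   [P ::= n P n]
nnPnn => nnnPnnn   [P ::= n P n]
nnnPnnn => nnnjPjnnn   [P ::= j P j]
nnnjPjnnn => nnnjnPnjnnn   [P ::= n P n]
nnnjnPnjnnn => nnnjnnPnnjnnn   [P ::= n P n]
nnnjnnPnnjnnn => nnnjnnnPnnnjnnn   [P ::= n P n]
nnnjnnnPnnnjnnn => nnnjnnnnPnnnnjnnn   [P ::= n P n]
nnnjnnnnPnnnnjnnn => nnnjnnnnnnnnjnnn   [P ::= ε]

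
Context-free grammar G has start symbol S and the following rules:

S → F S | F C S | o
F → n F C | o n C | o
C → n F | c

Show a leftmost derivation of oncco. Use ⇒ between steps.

S ⇒ FCS ⇒ onCCS ⇒ oncCS ⇒ onccS ⇒ oncco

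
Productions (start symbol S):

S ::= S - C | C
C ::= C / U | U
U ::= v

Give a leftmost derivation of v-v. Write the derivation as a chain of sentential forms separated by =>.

S => S-C => C-C => U-C => v-C => v-U => v-v

S => S-C   [S ::= S - C]
S-C => C-C   [S ::= C]
C-C => U-C   [C ::= U]
U-C => v-C   [U ::= v]
v-C => v-U   [C ::= U]
v-U => v-v   [U ::= v]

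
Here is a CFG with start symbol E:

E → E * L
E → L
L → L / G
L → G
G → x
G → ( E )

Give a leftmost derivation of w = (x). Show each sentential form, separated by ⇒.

E ⇒ L   [E → L]
L ⇒ G   [L → G]
G ⇒ (E)   [G → ( E )]
(E) ⇒ (L)   [E → L]
(L) ⇒ (G)   [L → G]
(G) ⇒ (x)   [G → x]

E ⇒ L ⇒ G ⇒ (E) ⇒ (L) ⇒ (G) ⇒ (x)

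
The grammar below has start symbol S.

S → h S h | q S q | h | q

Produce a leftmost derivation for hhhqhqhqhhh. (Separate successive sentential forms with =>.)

S => hSh => hhShh => hhhShhh => hhhqSqhhh => hhhqhShqhhh => hhhqhqhqhhh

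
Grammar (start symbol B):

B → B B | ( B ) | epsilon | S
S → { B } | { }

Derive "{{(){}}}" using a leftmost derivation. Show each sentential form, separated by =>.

B => S => {B} => {S} => {{B}} => {{BB}} => {{(B)B}} => {{()B}} => {{()S}} => {{(){B}}} => {{(){}}}

B => S   [B → S]
S => {B}   [S → { B }]
{B} => {S}   [B → S]
{S} => {{B}}   [S → { B }]
{{B}} => {{BB}}   [B → B B]
{{BB}} => {{(B)B}}   [B → ( B )]
{{(B)B}} => {{()B}}   [B → epsilon]
{{()B}} => {{()S}}   [B → S]
{{()S}} => {{(){B}}}   [S → { B }]
{{(){B}}} => {{(){}}}   [B → epsilon]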